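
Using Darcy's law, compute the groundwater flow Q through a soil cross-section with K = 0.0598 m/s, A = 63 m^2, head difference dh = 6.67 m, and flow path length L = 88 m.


Darcy's law: Q = K * A * i, where i = dh/L.
Hydraulic gradient i = 6.67 / 88 = 0.075795.
Q = 0.0598 * 63 * 0.075795
  = 0.2856 m^3/s.

0.2856


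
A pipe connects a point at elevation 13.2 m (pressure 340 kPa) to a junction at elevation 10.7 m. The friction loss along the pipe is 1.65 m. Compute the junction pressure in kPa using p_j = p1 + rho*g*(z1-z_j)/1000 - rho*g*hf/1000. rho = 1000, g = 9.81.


Junction pressure: p_j = p1 + rho*g*(z1 - z_j)/1000 - rho*g*hf/1000.
Elevation term = 1000*9.81*(13.2 - 10.7)/1000 = 24.525 kPa.
Friction term = 1000*9.81*1.65/1000 = 16.186 kPa.
p_j = 340 + 24.525 - 16.186 = 348.34 kPa.

348.34


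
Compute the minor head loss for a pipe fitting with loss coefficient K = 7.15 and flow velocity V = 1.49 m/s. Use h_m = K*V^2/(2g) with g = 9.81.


Minor loss formula: h_m = K * V^2/(2g).
V^2 = 1.49^2 = 2.2201.
V^2/(2g) = 2.2201 / 19.62 = 0.1132 m.
h_m = 7.15 * 0.1132 = 0.8091 m.

0.8091


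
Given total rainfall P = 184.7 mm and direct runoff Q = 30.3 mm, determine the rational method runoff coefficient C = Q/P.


The runoff coefficient C = runoff depth / rainfall depth.
C = 30.3 / 184.7
  = 0.164.

0.164


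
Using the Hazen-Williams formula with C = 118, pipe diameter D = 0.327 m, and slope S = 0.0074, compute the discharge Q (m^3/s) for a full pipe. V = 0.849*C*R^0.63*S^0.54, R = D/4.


For a full circular pipe, R = D/4 = 0.327/4 = 0.0818 m.
V = 0.849 * 118 * 0.0818^0.63 * 0.0074^0.54
  = 0.849 * 118 * 0.206475 * 0.070694
  = 1.4623 m/s.
Pipe area A = pi*D^2/4 = pi*0.327^2/4 = 0.084 m^2.
Q = A * V = 0.084 * 1.4623 = 0.1228 m^3/s.

0.1228


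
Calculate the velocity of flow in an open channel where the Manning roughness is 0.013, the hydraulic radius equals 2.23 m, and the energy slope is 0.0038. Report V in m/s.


Manning's equation gives V = (1/n) * R^(2/3) * S^(1/2).
First, compute R^(2/3) = 2.23^(2/3) = 1.7069.
Next, S^(1/2) = 0.0038^(1/2) = 0.061644.
Then 1/n = 1/0.013 = 76.92.
V = 76.92 * 1.7069 * 0.061644 = 8.0938 m/s.

8.0938


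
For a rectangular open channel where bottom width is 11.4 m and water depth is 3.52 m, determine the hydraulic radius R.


For a rectangular section:
Flow area A = b * y = 11.4 * 3.52 = 40.13 m^2.
Wetted perimeter P = b + 2y = 11.4 + 2*3.52 = 18.44 m.
Hydraulic radius R = A/P = 40.13 / 18.44 = 2.1761 m.

2.1761


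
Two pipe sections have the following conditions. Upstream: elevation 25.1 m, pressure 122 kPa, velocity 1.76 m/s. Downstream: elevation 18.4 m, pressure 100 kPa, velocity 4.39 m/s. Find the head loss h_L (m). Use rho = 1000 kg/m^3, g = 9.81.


Total head at each section: H = z + p/(rho*g) + V^2/(2g).
H1 = 25.1 + 122*1000/(1000*9.81) + 1.76^2/(2*9.81)
   = 25.1 + 12.436 + 0.1579
   = 37.694 m.
H2 = 18.4 + 100*1000/(1000*9.81) + 4.39^2/(2*9.81)
   = 18.4 + 10.194 + 0.9823
   = 29.576 m.
h_L = H1 - H2 = 37.694 - 29.576 = 8.118 m.

8.118


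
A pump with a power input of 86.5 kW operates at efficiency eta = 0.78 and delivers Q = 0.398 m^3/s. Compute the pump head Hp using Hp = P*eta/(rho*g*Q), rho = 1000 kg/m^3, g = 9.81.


Pump head formula: Hp = P * eta / (rho * g * Q).
Numerator: P * eta = 86.5 * 1000 * 0.78 = 67470.0 W.
Denominator: rho * g * Q = 1000 * 9.81 * 0.398 = 3904.38.
Hp = 67470.0 / 3904.38 = 17.28 m.

17.28


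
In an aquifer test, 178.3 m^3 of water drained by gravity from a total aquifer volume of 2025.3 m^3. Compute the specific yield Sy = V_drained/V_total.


Specific yield Sy = Volume drained / Total volume.
Sy = 178.3 / 2025.3
   = 0.088.

0.088


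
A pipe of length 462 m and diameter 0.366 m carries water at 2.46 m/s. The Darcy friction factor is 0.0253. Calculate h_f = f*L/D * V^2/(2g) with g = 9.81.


Darcy-Weisbach equation: h_f = f * (L/D) * V^2/(2g).
f * L/D = 0.0253 * 462/0.366 = 31.9361.
V^2/(2g) = 2.46^2 / (2*9.81) = 6.0516 / 19.62 = 0.3084 m.
h_f = 31.9361 * 0.3084 = 9.85 m.

9.85


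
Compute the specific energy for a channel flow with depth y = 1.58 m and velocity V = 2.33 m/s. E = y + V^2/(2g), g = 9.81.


Specific energy E = y + V^2/(2g).
Velocity head = V^2/(2g) = 2.33^2 / (2*9.81) = 5.4289 / 19.62 = 0.2767 m.
E = 1.58 + 0.2767 = 1.8567 m.

1.8567


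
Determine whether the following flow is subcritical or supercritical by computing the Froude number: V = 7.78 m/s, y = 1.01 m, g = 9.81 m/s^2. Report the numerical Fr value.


The Froude number is defined as Fr = V / sqrt(g*y).
g*y = 9.81 * 1.01 = 9.9081.
sqrt(g*y) = sqrt(9.9081) = 3.1477.
Fr = 7.78 / 3.1477 = 2.4716.
Since Fr > 1, the flow is supercritical.

2.4716


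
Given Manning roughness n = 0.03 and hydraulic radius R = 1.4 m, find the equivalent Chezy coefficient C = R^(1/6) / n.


The Chezy coefficient relates to Manning's n through C = R^(1/6) / n.
R^(1/6) = 1.4^(1/6) = 1.057681.
C = 1.057681 / 0.03 = 35.26 m^(1/2)/s.

35.26


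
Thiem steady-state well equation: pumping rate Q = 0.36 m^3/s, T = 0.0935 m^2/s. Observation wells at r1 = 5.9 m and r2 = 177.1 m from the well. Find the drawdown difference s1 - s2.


Thiem equation: s1 - s2 = Q/(2*pi*T) * ln(r2/r1).
ln(r2/r1) = ln(177.1/5.9) = 3.4018.
Q/(2*pi*T) = 0.36 / (2*pi*0.0935) = 0.36 / 0.5875 = 0.6128.
s1 - s2 = 0.6128 * 3.4018 = 2.0846 m.

2.0846


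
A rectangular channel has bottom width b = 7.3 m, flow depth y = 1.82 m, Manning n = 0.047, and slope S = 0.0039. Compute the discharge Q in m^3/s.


For a rectangular channel, the cross-sectional area A = b * y = 7.3 * 1.82 = 13.29 m^2.
The wetted perimeter P = b + 2y = 7.3 + 2*1.82 = 10.94 m.
Hydraulic radius R = A/P = 13.29/10.94 = 1.2144 m.
Velocity V = (1/n)*R^(2/3)*S^(1/2) = (1/0.047)*1.2144^(2/3)*0.0039^(1/2) = 1.5125 m/s.
Discharge Q = A * V = 13.29 * 1.5125 = 20.095 m^3/s.

20.095


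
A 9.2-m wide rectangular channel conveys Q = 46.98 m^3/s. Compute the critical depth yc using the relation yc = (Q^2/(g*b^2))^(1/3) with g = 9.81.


Using yc = (Q^2 / (g * b^2))^(1/3):
Q^2 = 46.98^2 = 2207.12.
g * b^2 = 9.81 * 9.2^2 = 9.81 * 84.64 = 830.32.
Q^2 / (g*b^2) = 2207.12 / 830.32 = 2.6582.
yc = 2.6582^(1/3) = 1.3852 m.

1.3852


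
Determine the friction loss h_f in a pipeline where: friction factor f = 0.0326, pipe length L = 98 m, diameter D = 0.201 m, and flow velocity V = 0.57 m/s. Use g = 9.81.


Darcy-Weisbach equation: h_f = f * (L/D) * V^2/(2g).
f * L/D = 0.0326 * 98/0.201 = 15.8945.
V^2/(2g) = 0.57^2 / (2*9.81) = 0.3249 / 19.62 = 0.0166 m.
h_f = 15.8945 * 0.0166 = 0.263 m.

0.263


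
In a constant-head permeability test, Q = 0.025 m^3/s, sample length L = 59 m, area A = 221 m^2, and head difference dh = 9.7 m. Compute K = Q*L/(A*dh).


From K = Q*L / (A*dh):
Numerator: Q*L = 0.025 * 59 = 1.475.
Denominator: A*dh = 221 * 9.7 = 2143.7.
K = 1.475 / 2143.7 = 0.000688 m/s.

0.000688


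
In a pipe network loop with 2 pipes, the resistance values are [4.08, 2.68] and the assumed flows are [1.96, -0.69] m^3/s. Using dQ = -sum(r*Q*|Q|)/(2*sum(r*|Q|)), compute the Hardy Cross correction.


Numerator terms (r*Q*|Q|): 4.08*1.96*|1.96| = 15.6737; 2.68*-0.69*|-0.69| = -1.2759.
Sum of numerator = 14.3978.
Denominator terms (r*|Q|): 4.08*|1.96| = 7.9968; 2.68*|-0.69| = 1.8492.
2 * sum of denominator = 2 * 9.846 = 19.692.
dQ = -14.3978 / 19.692 = -0.7311 m^3/s.

-0.7311


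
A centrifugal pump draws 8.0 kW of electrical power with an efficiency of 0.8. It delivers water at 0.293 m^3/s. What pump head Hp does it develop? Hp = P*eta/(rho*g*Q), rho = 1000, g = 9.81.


Pump head formula: Hp = P * eta / (rho * g * Q).
Numerator: P * eta = 8.0 * 1000 * 0.8 = 6400.0 W.
Denominator: rho * g * Q = 1000 * 9.81 * 0.293 = 2874.33.
Hp = 6400.0 / 2874.33 = 2.23 m.

2.23


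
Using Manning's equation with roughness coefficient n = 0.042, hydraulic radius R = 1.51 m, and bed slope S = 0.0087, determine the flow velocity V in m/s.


Manning's equation gives V = (1/n) * R^(2/3) * S^(1/2).
First, compute R^(2/3) = 1.51^(2/3) = 1.3162.
Next, S^(1/2) = 0.0087^(1/2) = 0.093274.
Then 1/n = 1/0.042 = 23.81.
V = 23.81 * 1.3162 * 0.093274 = 2.923 m/s.

2.923


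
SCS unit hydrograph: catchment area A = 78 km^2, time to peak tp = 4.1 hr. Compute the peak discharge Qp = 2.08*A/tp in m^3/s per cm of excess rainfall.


SCS formula: Qp = 2.08 * A / tp.
Qp = 2.08 * 78 / 4.1
   = 162.24 / 4.1
   = 39.57 m^3/s per cm.

39.57


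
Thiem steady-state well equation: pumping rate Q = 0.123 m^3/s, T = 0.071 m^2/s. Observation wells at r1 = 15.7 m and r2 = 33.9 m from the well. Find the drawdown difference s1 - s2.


Thiem equation: s1 - s2 = Q/(2*pi*T) * ln(r2/r1).
ln(r2/r1) = ln(33.9/15.7) = 0.7698.
Q/(2*pi*T) = 0.123 / (2*pi*0.071) = 0.123 / 0.4461 = 0.2757.
s1 - s2 = 0.2757 * 0.7698 = 0.2122 m.

0.2122


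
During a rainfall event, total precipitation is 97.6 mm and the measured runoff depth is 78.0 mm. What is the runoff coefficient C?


The runoff coefficient C = runoff depth / rainfall depth.
C = 78.0 / 97.6
  = 0.7992.

0.7992


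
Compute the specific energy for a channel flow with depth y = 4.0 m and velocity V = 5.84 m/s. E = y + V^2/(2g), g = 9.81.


Specific energy E = y + V^2/(2g).
Velocity head = V^2/(2g) = 5.84^2 / (2*9.81) = 34.1056 / 19.62 = 1.7383 m.
E = 4.0 + 1.7383 = 5.7383 m.

5.7383


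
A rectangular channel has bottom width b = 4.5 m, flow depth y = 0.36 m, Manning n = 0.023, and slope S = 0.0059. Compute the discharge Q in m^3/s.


For a rectangular channel, the cross-sectional area A = b * y = 4.5 * 0.36 = 1.62 m^2.
The wetted perimeter P = b + 2y = 4.5 + 2*0.36 = 5.22 m.
Hydraulic radius R = A/P = 1.62/5.22 = 0.3103 m.
Velocity V = (1/n)*R^(2/3)*S^(1/2) = (1/0.023)*0.3103^(2/3)*0.0059^(1/2) = 1.5308 m/s.
Discharge Q = A * V = 1.62 * 1.5308 = 2.48 m^3/s.

2.48


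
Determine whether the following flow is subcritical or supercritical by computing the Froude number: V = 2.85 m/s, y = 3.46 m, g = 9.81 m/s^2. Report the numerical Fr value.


The Froude number is defined as Fr = V / sqrt(g*y).
g*y = 9.81 * 3.46 = 33.9426.
sqrt(g*y) = sqrt(33.9426) = 5.826.
Fr = 2.85 / 5.826 = 0.4892.
Since Fr < 1, the flow is subcritical.

0.4892


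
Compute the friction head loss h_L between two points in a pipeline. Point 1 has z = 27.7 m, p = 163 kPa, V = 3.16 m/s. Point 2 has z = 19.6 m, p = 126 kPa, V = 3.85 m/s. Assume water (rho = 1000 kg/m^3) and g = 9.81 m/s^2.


Total head at each section: H = z + p/(rho*g) + V^2/(2g).
H1 = 27.7 + 163*1000/(1000*9.81) + 3.16^2/(2*9.81)
   = 27.7 + 16.616 + 0.509
   = 44.825 m.
H2 = 19.6 + 126*1000/(1000*9.81) + 3.85^2/(2*9.81)
   = 19.6 + 12.844 + 0.7555
   = 33.2 m.
h_L = H1 - H2 = 44.825 - 33.2 = 11.625 m.

11.625


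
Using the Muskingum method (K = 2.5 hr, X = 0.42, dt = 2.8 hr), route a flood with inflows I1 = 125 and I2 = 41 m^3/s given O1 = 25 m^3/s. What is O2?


Muskingum coefficients:
denom = 2*K*(1-X) + dt = 2*2.5*(1-0.42) + 2.8 = 5.7.
C0 = (dt - 2*K*X)/denom = (2.8 - 2*2.5*0.42)/5.7 = 0.1228.
C1 = (dt + 2*K*X)/denom = (2.8 + 2*2.5*0.42)/5.7 = 0.8596.
C2 = (2*K*(1-X) - dt)/denom = 0.0175.
O2 = C0*I2 + C1*I1 + C2*O1
   = 0.1228*41 + 0.8596*125 + 0.0175*25
   = 112.93 m^3/s.

112.93


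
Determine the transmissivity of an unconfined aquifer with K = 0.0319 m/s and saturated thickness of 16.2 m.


Transmissivity is defined as T = K * h.
T = 0.0319 * 16.2
  = 0.5168 m^2/s.

0.5168


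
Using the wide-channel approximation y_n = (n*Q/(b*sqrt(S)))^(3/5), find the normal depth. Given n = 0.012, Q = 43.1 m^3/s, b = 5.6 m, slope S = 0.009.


We use the wide-channel approximation y_n = (n*Q/(b*sqrt(S)))^(3/5).
sqrt(S) = sqrt(0.009) = 0.094868.
Numerator: n*Q = 0.012 * 43.1 = 0.5172.
Denominator: b*sqrt(S) = 5.6 * 0.094868 = 0.531261.
arg = 0.9735.
y_n = 0.9735^(3/5) = 0.984 m.

0.984


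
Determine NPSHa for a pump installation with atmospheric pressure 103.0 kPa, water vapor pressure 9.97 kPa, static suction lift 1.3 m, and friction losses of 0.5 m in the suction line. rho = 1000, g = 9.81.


NPSHa = p_atm/(rho*g) - z_s - hf_s - p_vap/(rho*g).
p_atm/(rho*g) = 103.0*1000 / (1000*9.81) = 10.499 m.
p_vap/(rho*g) = 9.97*1000 / (1000*9.81) = 1.016 m.
NPSHa = 10.499 - 1.3 - 0.5 - 1.016
      = 7.68 m.

7.68


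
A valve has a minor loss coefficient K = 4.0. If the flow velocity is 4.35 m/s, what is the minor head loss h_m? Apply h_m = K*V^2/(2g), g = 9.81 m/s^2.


Minor loss formula: h_m = K * V^2/(2g).
V^2 = 4.35^2 = 18.9225.
V^2/(2g) = 18.9225 / 19.62 = 0.9644 m.
h_m = 4.0 * 0.9644 = 3.8578 m.

3.8578


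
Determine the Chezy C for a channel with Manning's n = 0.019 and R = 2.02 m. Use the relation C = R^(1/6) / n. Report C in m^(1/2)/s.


The Chezy coefficient relates to Manning's n through C = R^(1/6) / n.
R^(1/6) = 2.02^(1/6) = 1.124325.
C = 1.124325 / 0.019 = 59.18 m^(1/2)/s.

59.18


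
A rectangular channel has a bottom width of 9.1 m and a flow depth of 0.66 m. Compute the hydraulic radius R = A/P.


For a rectangular section:
Flow area A = b * y = 9.1 * 0.66 = 6.01 m^2.
Wetted perimeter P = b + 2y = 9.1 + 2*0.66 = 10.42 m.
Hydraulic radius R = A/P = 6.01 / 10.42 = 0.5764 m.

0.5764


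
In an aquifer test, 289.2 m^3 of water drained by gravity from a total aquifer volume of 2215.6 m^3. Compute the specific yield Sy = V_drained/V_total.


Specific yield Sy = Volume drained / Total volume.
Sy = 289.2 / 2215.6
   = 0.1305.

0.1305


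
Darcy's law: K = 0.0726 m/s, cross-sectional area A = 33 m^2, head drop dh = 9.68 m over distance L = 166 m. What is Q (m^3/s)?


Darcy's law: Q = K * A * i, where i = dh/L.
Hydraulic gradient i = 9.68 / 166 = 0.058313.
Q = 0.0726 * 33 * 0.058313
  = 0.1397 m^3/s.

0.1397


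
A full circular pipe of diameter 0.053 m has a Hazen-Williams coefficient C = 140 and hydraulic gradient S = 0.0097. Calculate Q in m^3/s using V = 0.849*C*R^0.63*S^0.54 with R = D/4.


For a full circular pipe, R = D/4 = 0.053/4 = 0.0132 m.
V = 0.849 * 140 * 0.0132^0.63 * 0.0097^0.54
  = 0.849 * 140 * 0.065614 * 0.081819
  = 0.6381 m/s.
Pipe area A = pi*D^2/4 = pi*0.053^2/4 = 0.0022 m^2.
Q = A * V = 0.0022 * 0.6381 = 0.0014 m^3/s.

0.0014


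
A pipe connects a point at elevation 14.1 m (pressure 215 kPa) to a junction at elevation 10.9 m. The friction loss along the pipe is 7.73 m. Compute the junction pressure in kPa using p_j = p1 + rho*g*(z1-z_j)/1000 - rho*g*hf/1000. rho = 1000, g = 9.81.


Junction pressure: p_j = p1 + rho*g*(z1 - z_j)/1000 - rho*g*hf/1000.
Elevation term = 1000*9.81*(14.1 - 10.9)/1000 = 31.392 kPa.
Friction term = 1000*9.81*7.73/1000 = 75.831 kPa.
p_j = 215 + 31.392 - 75.831 = 170.56 kPa.

170.56


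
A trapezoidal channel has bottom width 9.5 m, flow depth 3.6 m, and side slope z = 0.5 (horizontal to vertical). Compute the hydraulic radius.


For a trapezoidal section with side slope z:
A = (b + z*y)*y = (9.5 + 0.5*3.6)*3.6 = 40.68 m^2.
P = b + 2*y*sqrt(1 + z^2) = 9.5 + 2*3.6*sqrt(1 + 0.5^2) = 17.55 m.
R = A/P = 40.68 / 17.55 = 2.318 m.

2.318


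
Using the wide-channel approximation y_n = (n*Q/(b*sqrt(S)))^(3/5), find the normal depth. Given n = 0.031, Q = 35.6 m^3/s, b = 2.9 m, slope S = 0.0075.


We use the wide-channel approximation y_n = (n*Q/(b*sqrt(S)))^(3/5).
sqrt(S) = sqrt(0.0075) = 0.086603.
Numerator: n*Q = 0.031 * 35.6 = 1.1036.
Denominator: b*sqrt(S) = 2.9 * 0.086603 = 0.251149.
arg = 4.3942.
y_n = 4.3942^(3/5) = 2.4307 m.

2.4307


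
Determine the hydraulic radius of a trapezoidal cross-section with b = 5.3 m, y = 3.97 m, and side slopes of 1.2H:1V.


For a trapezoidal section with side slope z:
A = (b + z*y)*y = (5.3 + 1.2*3.97)*3.97 = 39.954 m^2.
P = b + 2*y*sqrt(1 + z^2) = 5.3 + 2*3.97*sqrt(1 + 1.2^2) = 17.703 m.
R = A/P = 39.954 / 17.703 = 2.257 m.

2.257


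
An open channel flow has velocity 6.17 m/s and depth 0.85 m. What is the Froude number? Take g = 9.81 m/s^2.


The Froude number is defined as Fr = V / sqrt(g*y).
g*y = 9.81 * 0.85 = 8.3385.
sqrt(g*y) = sqrt(8.3385) = 2.8876.
Fr = 6.17 / 2.8876 = 2.1367.

2.1367


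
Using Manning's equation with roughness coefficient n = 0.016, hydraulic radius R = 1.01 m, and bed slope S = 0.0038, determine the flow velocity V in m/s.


Manning's equation gives V = (1/n) * R^(2/3) * S^(1/2).
First, compute R^(2/3) = 1.01^(2/3) = 1.0067.
Next, S^(1/2) = 0.0038^(1/2) = 0.061644.
Then 1/n = 1/0.016 = 62.5.
V = 62.5 * 1.0067 * 0.061644 = 3.8784 m/s.

3.8784


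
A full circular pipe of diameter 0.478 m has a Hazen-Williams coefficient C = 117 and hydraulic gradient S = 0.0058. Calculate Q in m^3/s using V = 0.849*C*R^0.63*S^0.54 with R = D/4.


For a full circular pipe, R = D/4 = 0.478/4 = 0.1195 m.
V = 0.849 * 117 * 0.1195^0.63 * 0.0058^0.54
  = 0.849 * 117 * 0.262266 * 0.06198
  = 1.6147 m/s.
Pipe area A = pi*D^2/4 = pi*0.478^2/4 = 0.1795 m^2.
Q = A * V = 0.1795 * 1.6147 = 0.2898 m^3/s.

0.2898


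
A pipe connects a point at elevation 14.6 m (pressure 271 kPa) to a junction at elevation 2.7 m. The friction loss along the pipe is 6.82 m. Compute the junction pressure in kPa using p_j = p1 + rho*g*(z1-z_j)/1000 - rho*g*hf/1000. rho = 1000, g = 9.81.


Junction pressure: p_j = p1 + rho*g*(z1 - z_j)/1000 - rho*g*hf/1000.
Elevation term = 1000*9.81*(14.6 - 2.7)/1000 = 116.739 kPa.
Friction term = 1000*9.81*6.82/1000 = 66.904 kPa.
p_j = 271 + 116.739 - 66.904 = 320.83 kPa.

320.83


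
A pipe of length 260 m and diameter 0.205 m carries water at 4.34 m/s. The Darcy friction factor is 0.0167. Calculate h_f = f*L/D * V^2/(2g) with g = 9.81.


Darcy-Weisbach equation: h_f = f * (L/D) * V^2/(2g).
f * L/D = 0.0167 * 260/0.205 = 21.1805.
V^2/(2g) = 4.34^2 / (2*9.81) = 18.8356 / 19.62 = 0.96 m.
h_f = 21.1805 * 0.96 = 20.334 m.

20.334


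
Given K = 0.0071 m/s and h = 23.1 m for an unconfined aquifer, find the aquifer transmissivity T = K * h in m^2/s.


Transmissivity is defined as T = K * h.
T = 0.0071 * 23.1
  = 0.164 m^2/s.

0.164


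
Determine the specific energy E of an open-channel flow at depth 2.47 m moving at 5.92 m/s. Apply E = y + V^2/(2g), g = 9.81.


Specific energy E = y + V^2/(2g).
Velocity head = V^2/(2g) = 5.92^2 / (2*9.81) = 35.0464 / 19.62 = 1.7863 m.
E = 2.47 + 1.7863 = 4.2563 m.

4.2563


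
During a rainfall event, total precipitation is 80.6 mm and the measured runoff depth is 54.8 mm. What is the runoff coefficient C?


The runoff coefficient C = runoff depth / rainfall depth.
C = 54.8 / 80.6
  = 0.6799.

0.6799


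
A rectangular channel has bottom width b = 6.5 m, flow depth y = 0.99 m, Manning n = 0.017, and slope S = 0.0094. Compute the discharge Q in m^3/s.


For a rectangular channel, the cross-sectional area A = b * y = 6.5 * 0.99 = 6.43 m^2.
The wetted perimeter P = b + 2y = 6.5 + 2*0.99 = 8.48 m.
Hydraulic radius R = A/P = 6.43/8.48 = 0.7588 m.
Velocity V = (1/n)*R^(2/3)*S^(1/2) = (1/0.017)*0.7588^(2/3)*0.0094^(1/2) = 4.7448 m/s.
Discharge Q = A * V = 6.43 * 4.7448 = 30.533 m^3/s.

30.533


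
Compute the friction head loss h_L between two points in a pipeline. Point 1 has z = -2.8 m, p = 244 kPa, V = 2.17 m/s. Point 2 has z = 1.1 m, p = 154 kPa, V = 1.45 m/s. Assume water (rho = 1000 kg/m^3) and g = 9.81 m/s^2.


Total head at each section: H = z + p/(rho*g) + V^2/(2g).
H1 = -2.8 + 244*1000/(1000*9.81) + 2.17^2/(2*9.81)
   = -2.8 + 24.873 + 0.24
   = 22.313 m.
H2 = 1.1 + 154*1000/(1000*9.81) + 1.45^2/(2*9.81)
   = 1.1 + 15.698 + 0.1072
   = 16.905 m.
h_L = H1 - H2 = 22.313 - 16.905 = 5.407 m.

5.407


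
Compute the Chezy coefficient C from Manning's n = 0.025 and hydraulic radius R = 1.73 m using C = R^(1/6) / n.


The Chezy coefficient relates to Manning's n through C = R^(1/6) / n.
R^(1/6) = 1.73^(1/6) = 1.095656.
C = 1.095656 / 0.025 = 43.83 m^(1/2)/s.

43.83


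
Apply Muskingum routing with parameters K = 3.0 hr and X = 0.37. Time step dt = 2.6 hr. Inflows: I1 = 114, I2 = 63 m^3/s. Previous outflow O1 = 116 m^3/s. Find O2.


Muskingum coefficients:
denom = 2*K*(1-X) + dt = 2*3.0*(1-0.37) + 2.6 = 6.38.
C0 = (dt - 2*K*X)/denom = (2.6 - 2*3.0*0.37)/6.38 = 0.0596.
C1 = (dt + 2*K*X)/denom = (2.6 + 2*3.0*0.37)/6.38 = 0.7555.
C2 = (2*K*(1-X) - dt)/denom = 0.185.
O2 = C0*I2 + C1*I1 + C2*O1
   = 0.0596*63 + 0.7555*114 + 0.185*116
   = 111.33 m^3/s.

111.33


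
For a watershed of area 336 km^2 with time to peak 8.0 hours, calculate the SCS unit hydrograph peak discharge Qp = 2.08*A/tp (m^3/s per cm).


SCS formula: Qp = 2.08 * A / tp.
Qp = 2.08 * 336 / 8.0
   = 698.88 / 8.0
   = 87.36 m^3/s per cm.

87.36


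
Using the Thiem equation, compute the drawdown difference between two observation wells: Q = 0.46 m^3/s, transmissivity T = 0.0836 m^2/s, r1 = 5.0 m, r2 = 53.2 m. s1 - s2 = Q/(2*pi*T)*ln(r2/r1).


Thiem equation: s1 - s2 = Q/(2*pi*T) * ln(r2/r1).
ln(r2/r1) = ln(53.2/5.0) = 2.3646.
Q/(2*pi*T) = 0.46 / (2*pi*0.0836) = 0.46 / 0.5253 = 0.8757.
s1 - s2 = 0.8757 * 2.3646 = 2.0708 m.

2.0708


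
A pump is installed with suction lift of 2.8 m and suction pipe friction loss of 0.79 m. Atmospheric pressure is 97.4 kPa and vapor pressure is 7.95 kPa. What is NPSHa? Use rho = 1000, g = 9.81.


NPSHa = p_atm/(rho*g) - z_s - hf_s - p_vap/(rho*g).
p_atm/(rho*g) = 97.4*1000 / (1000*9.81) = 9.929 m.
p_vap/(rho*g) = 7.95*1000 / (1000*9.81) = 0.81 m.
NPSHa = 9.929 - 2.8 - 0.79 - 0.81
      = 5.53 m.

5.53


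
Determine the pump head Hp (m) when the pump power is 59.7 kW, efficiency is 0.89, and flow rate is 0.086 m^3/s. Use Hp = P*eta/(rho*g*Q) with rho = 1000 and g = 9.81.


Pump head formula: Hp = P * eta / (rho * g * Q).
Numerator: P * eta = 59.7 * 1000 * 0.89 = 53133.0 W.
Denominator: rho * g * Q = 1000 * 9.81 * 0.086 = 843.66.
Hp = 53133.0 / 843.66 = 62.98 m.

62.98


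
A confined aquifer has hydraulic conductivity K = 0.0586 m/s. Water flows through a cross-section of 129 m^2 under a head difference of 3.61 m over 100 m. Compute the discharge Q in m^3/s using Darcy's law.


Darcy's law: Q = K * A * i, where i = dh/L.
Hydraulic gradient i = 3.61 / 100 = 0.0361.
Q = 0.0586 * 129 * 0.0361
  = 0.2729 m^3/s.

0.2729


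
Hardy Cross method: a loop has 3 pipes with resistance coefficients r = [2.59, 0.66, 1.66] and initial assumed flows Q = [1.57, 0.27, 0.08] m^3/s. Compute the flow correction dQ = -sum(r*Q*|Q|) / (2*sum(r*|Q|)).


Numerator terms (r*Q*|Q|): 2.59*1.57*|1.57| = 6.3841; 0.66*0.27*|0.27| = 0.0481; 1.66*0.08*|0.08| = 0.0106.
Sum of numerator = 6.4428.
Denominator terms (r*|Q|): 2.59*|1.57| = 4.0663; 0.66*|0.27| = 0.1782; 1.66*|0.08| = 0.1328.
2 * sum of denominator = 2 * 4.3773 = 8.7546.
dQ = -6.4428 / 8.7546 = -0.7359 m^3/s.

-0.7359


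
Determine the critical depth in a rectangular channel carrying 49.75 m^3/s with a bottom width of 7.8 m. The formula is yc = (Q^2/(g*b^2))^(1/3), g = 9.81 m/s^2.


Using yc = (Q^2 / (g * b^2))^(1/3):
Q^2 = 49.75^2 = 2475.06.
g * b^2 = 9.81 * 7.8^2 = 9.81 * 60.84 = 596.84.
Q^2 / (g*b^2) = 2475.06 / 596.84 = 4.1469.
yc = 4.1469^(1/3) = 1.6066 m.

1.6066


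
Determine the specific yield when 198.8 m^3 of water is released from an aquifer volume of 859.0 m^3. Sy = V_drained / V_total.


Specific yield Sy = Volume drained / Total volume.
Sy = 198.8 / 859.0
   = 0.2314.

0.2314


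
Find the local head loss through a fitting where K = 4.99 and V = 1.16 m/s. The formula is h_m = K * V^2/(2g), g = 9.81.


Minor loss formula: h_m = K * V^2/(2g).
V^2 = 1.16^2 = 1.3456.
V^2/(2g) = 1.3456 / 19.62 = 0.0686 m.
h_m = 4.99 * 0.0686 = 0.3422 m.

0.3422


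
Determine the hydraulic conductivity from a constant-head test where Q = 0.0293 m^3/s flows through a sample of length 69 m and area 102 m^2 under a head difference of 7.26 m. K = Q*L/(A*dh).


From K = Q*L / (A*dh):
Numerator: Q*L = 0.0293 * 69 = 2.0217.
Denominator: A*dh = 102 * 7.26 = 740.52.
K = 2.0217 / 740.52 = 0.00273 m/s.

0.00273


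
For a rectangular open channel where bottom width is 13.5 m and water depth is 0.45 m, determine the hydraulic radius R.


For a rectangular section:
Flow area A = b * y = 13.5 * 0.45 = 6.08 m^2.
Wetted perimeter P = b + 2y = 13.5 + 2*0.45 = 14.4 m.
Hydraulic radius R = A/P = 6.08 / 14.4 = 0.4219 m.

0.4219


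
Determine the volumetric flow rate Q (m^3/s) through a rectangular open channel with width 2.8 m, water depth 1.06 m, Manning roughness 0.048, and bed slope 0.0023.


For a rectangular channel, the cross-sectional area A = b * y = 2.8 * 1.06 = 2.97 m^2.
The wetted perimeter P = b + 2y = 2.8 + 2*1.06 = 4.92 m.
Hydraulic radius R = A/P = 2.97/4.92 = 0.6033 m.
Velocity V = (1/n)*R^(2/3)*S^(1/2) = (1/0.048)*0.6033^(2/3)*0.0023^(1/2) = 0.7133 m/s.
Discharge Q = A * V = 2.97 * 0.7133 = 2.117 m^3/s.

2.117


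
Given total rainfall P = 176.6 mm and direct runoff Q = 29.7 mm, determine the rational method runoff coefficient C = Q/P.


The runoff coefficient C = runoff depth / rainfall depth.
C = 29.7 / 176.6
  = 0.1682.

0.1682


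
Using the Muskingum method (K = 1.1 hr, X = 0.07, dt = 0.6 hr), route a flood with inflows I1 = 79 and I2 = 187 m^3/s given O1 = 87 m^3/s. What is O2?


Muskingum coefficients:
denom = 2*K*(1-X) + dt = 2*1.1*(1-0.07) + 0.6 = 2.646.
C0 = (dt - 2*K*X)/denom = (0.6 - 2*1.1*0.07)/2.646 = 0.1686.
C1 = (dt + 2*K*X)/denom = (0.6 + 2*1.1*0.07)/2.646 = 0.285.
C2 = (2*K*(1-X) - dt)/denom = 0.5465.
O2 = C0*I2 + C1*I1 + C2*O1
   = 0.1686*187 + 0.285*79 + 0.5465*87
   = 101.58 m^3/s.

101.58


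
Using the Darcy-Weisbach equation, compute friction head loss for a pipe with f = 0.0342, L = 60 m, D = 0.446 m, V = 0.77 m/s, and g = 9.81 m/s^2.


Darcy-Weisbach equation: h_f = f * (L/D) * V^2/(2g).
f * L/D = 0.0342 * 60/0.446 = 4.6009.
V^2/(2g) = 0.77^2 / (2*9.81) = 0.5929 / 19.62 = 0.0302 m.
h_f = 4.6009 * 0.0302 = 0.139 m.

0.139


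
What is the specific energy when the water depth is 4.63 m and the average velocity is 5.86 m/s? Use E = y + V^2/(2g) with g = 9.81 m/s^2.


Specific energy E = y + V^2/(2g).
Velocity head = V^2/(2g) = 5.86^2 / (2*9.81) = 34.3396 / 19.62 = 1.7502 m.
E = 4.63 + 1.7502 = 6.3802 m.

6.3802


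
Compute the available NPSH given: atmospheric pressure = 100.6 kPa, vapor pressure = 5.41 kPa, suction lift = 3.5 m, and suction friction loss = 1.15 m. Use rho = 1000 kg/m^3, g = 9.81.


NPSHa = p_atm/(rho*g) - z_s - hf_s - p_vap/(rho*g).
p_atm/(rho*g) = 100.6*1000 / (1000*9.81) = 10.255 m.
p_vap/(rho*g) = 5.41*1000 / (1000*9.81) = 0.551 m.
NPSHa = 10.255 - 3.5 - 1.15 - 0.551
      = 5.05 m.

5.05


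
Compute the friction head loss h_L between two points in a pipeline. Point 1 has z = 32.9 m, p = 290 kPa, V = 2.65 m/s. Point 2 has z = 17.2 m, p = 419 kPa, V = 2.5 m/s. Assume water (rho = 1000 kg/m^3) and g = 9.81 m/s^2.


Total head at each section: H = z + p/(rho*g) + V^2/(2g).
H1 = 32.9 + 290*1000/(1000*9.81) + 2.65^2/(2*9.81)
   = 32.9 + 29.562 + 0.3579
   = 62.82 m.
H2 = 17.2 + 419*1000/(1000*9.81) + 2.5^2/(2*9.81)
   = 17.2 + 42.712 + 0.3186
   = 60.23 m.
h_L = H1 - H2 = 62.82 - 60.23 = 2.59 m.

2.59


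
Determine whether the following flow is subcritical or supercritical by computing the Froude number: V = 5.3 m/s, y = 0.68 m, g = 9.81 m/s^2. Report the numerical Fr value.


The Froude number is defined as Fr = V / sqrt(g*y).
g*y = 9.81 * 0.68 = 6.6708.
sqrt(g*y) = sqrt(6.6708) = 2.5828.
Fr = 5.3 / 2.5828 = 2.052.
Since Fr > 1, the flow is supercritical.

2.052


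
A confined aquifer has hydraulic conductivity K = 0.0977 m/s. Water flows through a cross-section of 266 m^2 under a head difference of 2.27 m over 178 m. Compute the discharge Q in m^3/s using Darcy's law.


Darcy's law: Q = K * A * i, where i = dh/L.
Hydraulic gradient i = 2.27 / 178 = 0.012753.
Q = 0.0977 * 266 * 0.012753
  = 0.3314 m^3/s.

0.3314


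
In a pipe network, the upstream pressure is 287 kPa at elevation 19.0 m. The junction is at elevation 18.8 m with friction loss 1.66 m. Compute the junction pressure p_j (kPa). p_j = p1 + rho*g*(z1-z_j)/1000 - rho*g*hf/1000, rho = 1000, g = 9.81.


Junction pressure: p_j = p1 + rho*g*(z1 - z_j)/1000 - rho*g*hf/1000.
Elevation term = 1000*9.81*(19.0 - 18.8)/1000 = 1.962 kPa.
Friction term = 1000*9.81*1.66/1000 = 16.285 kPa.
p_j = 287 + 1.962 - 16.285 = 272.68 kPa.

272.68


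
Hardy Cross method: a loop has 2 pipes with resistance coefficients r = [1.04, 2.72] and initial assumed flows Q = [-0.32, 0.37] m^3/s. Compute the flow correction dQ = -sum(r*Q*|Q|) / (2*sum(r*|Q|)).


Numerator terms (r*Q*|Q|): 1.04*-0.32*|-0.32| = -0.1065; 2.72*0.37*|0.37| = 0.3724.
Sum of numerator = 0.2659.
Denominator terms (r*|Q|): 1.04*|-0.32| = 0.3328; 2.72*|0.37| = 1.0064.
2 * sum of denominator = 2 * 1.3392 = 2.6784.
dQ = -0.2659 / 2.6784 = -0.0993 m^3/s.

-0.0993


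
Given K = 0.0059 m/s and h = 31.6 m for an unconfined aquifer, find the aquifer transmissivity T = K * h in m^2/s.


Transmissivity is defined as T = K * h.
T = 0.0059 * 31.6
  = 0.1864 m^2/s.

0.1864


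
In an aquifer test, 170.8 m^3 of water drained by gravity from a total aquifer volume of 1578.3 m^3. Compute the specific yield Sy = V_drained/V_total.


Specific yield Sy = Volume drained / Total volume.
Sy = 170.8 / 1578.3
   = 0.1082.

0.1082


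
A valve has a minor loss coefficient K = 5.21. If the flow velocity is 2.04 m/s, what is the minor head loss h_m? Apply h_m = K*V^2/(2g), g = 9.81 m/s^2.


Minor loss formula: h_m = K * V^2/(2g).
V^2 = 2.04^2 = 4.1616.
V^2/(2g) = 4.1616 / 19.62 = 0.2121 m.
h_m = 5.21 * 0.2121 = 1.1051 m.

1.1051


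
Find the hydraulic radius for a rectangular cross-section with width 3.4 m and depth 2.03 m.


For a rectangular section:
Flow area A = b * y = 3.4 * 2.03 = 6.9 m^2.
Wetted perimeter P = b + 2y = 3.4 + 2*2.03 = 7.46 m.
Hydraulic radius R = A/P = 6.9 / 7.46 = 0.9252 m.

0.9252


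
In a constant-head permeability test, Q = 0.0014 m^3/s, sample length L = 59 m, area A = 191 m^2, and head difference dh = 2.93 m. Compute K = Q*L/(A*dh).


From K = Q*L / (A*dh):
Numerator: Q*L = 0.0014 * 59 = 0.0826.
Denominator: A*dh = 191 * 2.93 = 559.63.
K = 0.0826 / 559.63 = 0.000148 m/s.

0.000148


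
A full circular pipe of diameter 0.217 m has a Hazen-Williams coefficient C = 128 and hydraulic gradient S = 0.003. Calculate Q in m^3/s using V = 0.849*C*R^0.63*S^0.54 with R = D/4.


For a full circular pipe, R = D/4 = 0.217/4 = 0.0542 m.
V = 0.849 * 128 * 0.0542^0.63 * 0.003^0.54
  = 0.849 * 128 * 0.159467 * 0.043416
  = 0.7524 m/s.
Pipe area A = pi*D^2/4 = pi*0.217^2/4 = 0.037 m^2.
Q = A * V = 0.037 * 0.7524 = 0.0278 m^3/s.

0.0278


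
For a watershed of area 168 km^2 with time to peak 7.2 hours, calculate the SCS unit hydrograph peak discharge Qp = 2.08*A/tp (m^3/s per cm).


SCS formula: Qp = 2.08 * A / tp.
Qp = 2.08 * 168 / 7.2
   = 349.44 / 7.2
   = 48.53 m^3/s per cm.

48.53


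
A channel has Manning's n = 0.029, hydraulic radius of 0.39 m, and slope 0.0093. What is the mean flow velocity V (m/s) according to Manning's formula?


Manning's equation gives V = (1/n) * R^(2/3) * S^(1/2).
First, compute R^(2/3) = 0.39^(2/3) = 0.5338.
Next, S^(1/2) = 0.0093^(1/2) = 0.096437.
Then 1/n = 1/0.029 = 34.48.
V = 34.48 * 0.5338 * 0.096437 = 1.7751 m/s.

1.7751


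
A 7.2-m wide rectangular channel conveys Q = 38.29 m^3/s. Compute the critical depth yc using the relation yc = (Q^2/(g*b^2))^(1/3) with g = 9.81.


Using yc = (Q^2 / (g * b^2))^(1/3):
Q^2 = 38.29^2 = 1466.12.
g * b^2 = 9.81 * 7.2^2 = 9.81 * 51.84 = 508.55.
Q^2 / (g*b^2) = 1466.12 / 508.55 = 2.8829.
yc = 2.8829^(1/3) = 1.4232 m.

1.4232


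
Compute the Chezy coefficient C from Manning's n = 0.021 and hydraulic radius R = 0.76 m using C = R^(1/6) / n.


The Chezy coefficient relates to Manning's n through C = R^(1/6) / n.
R^(1/6) = 0.76^(1/6) = 0.955291.
C = 0.955291 / 0.021 = 45.49 m^(1/2)/s.

45.49


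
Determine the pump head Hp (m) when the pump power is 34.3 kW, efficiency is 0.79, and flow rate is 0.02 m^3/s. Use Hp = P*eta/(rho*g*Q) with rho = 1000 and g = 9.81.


Pump head formula: Hp = P * eta / (rho * g * Q).
Numerator: P * eta = 34.3 * 1000 * 0.79 = 27097.0 W.
Denominator: rho * g * Q = 1000 * 9.81 * 0.02 = 196.2.
Hp = 27097.0 / 196.2 = 138.11 m.

138.11


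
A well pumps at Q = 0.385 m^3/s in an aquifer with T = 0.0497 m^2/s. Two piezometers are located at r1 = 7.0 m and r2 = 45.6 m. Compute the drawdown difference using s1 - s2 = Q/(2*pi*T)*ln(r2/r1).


Thiem equation: s1 - s2 = Q/(2*pi*T) * ln(r2/r1).
ln(r2/r1) = ln(45.6/7.0) = 1.874.
Q/(2*pi*T) = 0.385 / (2*pi*0.0497) = 0.385 / 0.3123 = 1.2329.
s1 - s2 = 1.2329 * 1.874 = 2.3104 m.

2.3104


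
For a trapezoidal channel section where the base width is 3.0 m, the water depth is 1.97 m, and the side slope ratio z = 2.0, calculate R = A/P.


For a trapezoidal section with side slope z:
A = (b + z*y)*y = (3.0 + 2.0*1.97)*1.97 = 13.672 m^2.
P = b + 2*y*sqrt(1 + z^2) = 3.0 + 2*1.97*sqrt(1 + 2.0^2) = 11.81 m.
R = A/P = 13.672 / 11.81 = 1.1576 m.

1.1576


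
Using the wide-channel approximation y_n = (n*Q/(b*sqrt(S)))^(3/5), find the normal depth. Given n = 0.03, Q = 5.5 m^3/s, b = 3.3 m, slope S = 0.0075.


We use the wide-channel approximation y_n = (n*Q/(b*sqrt(S)))^(3/5).
sqrt(S) = sqrt(0.0075) = 0.086603.
Numerator: n*Q = 0.03 * 5.5 = 0.165.
Denominator: b*sqrt(S) = 3.3 * 0.086603 = 0.28579.
arg = 0.5774.
y_n = 0.5774^(3/5) = 0.7192 m.

0.7192


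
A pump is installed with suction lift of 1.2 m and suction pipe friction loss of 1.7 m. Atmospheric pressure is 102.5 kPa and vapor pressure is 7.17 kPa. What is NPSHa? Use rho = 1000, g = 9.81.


NPSHa = p_atm/(rho*g) - z_s - hf_s - p_vap/(rho*g).
p_atm/(rho*g) = 102.5*1000 / (1000*9.81) = 10.449 m.
p_vap/(rho*g) = 7.17*1000 / (1000*9.81) = 0.731 m.
NPSHa = 10.449 - 1.2 - 1.7 - 0.731
      = 6.82 m.

6.82


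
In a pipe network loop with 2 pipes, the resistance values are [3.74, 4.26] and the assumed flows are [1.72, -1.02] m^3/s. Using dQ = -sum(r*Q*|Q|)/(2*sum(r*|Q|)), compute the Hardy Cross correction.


Numerator terms (r*Q*|Q|): 3.74*1.72*|1.72| = 11.0644; 4.26*-1.02*|-1.02| = -4.4321.
Sum of numerator = 6.6323.
Denominator terms (r*|Q|): 3.74*|1.72| = 6.4328; 4.26*|-1.02| = 4.3452.
2 * sum of denominator = 2 * 10.778 = 21.556.
dQ = -6.6323 / 21.556 = -0.3077 m^3/s.

-0.3077


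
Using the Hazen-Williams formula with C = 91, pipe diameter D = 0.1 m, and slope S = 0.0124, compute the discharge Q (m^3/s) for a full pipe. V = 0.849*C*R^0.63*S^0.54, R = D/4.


For a full circular pipe, R = D/4 = 0.1/4 = 0.025 m.
V = 0.849 * 91 * 0.025^0.63 * 0.0124^0.54
  = 0.849 * 91 * 0.097882 * 0.093422
  = 0.7065 m/s.
Pipe area A = pi*D^2/4 = pi*0.1^2/4 = 0.0079 m^2.
Q = A * V = 0.0079 * 0.7065 = 0.0055 m^3/s.

0.0055


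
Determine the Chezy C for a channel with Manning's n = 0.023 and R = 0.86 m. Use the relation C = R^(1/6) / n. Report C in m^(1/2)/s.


The Chezy coefficient relates to Manning's n through C = R^(1/6) / n.
R^(1/6) = 0.86^(1/6) = 0.975176.
C = 0.975176 / 0.023 = 42.4 m^(1/2)/s.

42.4


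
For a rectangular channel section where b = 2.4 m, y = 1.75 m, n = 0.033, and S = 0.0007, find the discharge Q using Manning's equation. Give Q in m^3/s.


For a rectangular channel, the cross-sectional area A = b * y = 2.4 * 1.75 = 4.2 m^2.
The wetted perimeter P = b + 2y = 2.4 + 2*1.75 = 5.9 m.
Hydraulic radius R = A/P = 4.2/5.9 = 0.7119 m.
Velocity V = (1/n)*R^(2/3)*S^(1/2) = (1/0.033)*0.7119^(2/3)*0.0007^(1/2) = 0.6392 m/s.
Discharge Q = A * V = 4.2 * 0.6392 = 2.685 m^3/s.

2.685


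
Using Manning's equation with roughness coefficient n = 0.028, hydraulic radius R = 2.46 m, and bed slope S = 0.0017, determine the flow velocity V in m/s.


Manning's equation gives V = (1/n) * R^(2/3) * S^(1/2).
First, compute R^(2/3) = 2.46^(2/3) = 1.8223.
Next, S^(1/2) = 0.0017^(1/2) = 0.041231.
Then 1/n = 1/0.028 = 35.71.
V = 35.71 * 1.8223 * 0.041231 = 2.6834 m/s.

2.6834


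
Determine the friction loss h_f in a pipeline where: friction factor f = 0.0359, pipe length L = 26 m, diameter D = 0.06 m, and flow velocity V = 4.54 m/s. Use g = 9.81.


Darcy-Weisbach equation: h_f = f * (L/D) * V^2/(2g).
f * L/D = 0.0359 * 26/0.06 = 15.5567.
V^2/(2g) = 4.54^2 / (2*9.81) = 20.6116 / 19.62 = 1.0505 m.
h_f = 15.5567 * 1.0505 = 16.343 m.

16.343


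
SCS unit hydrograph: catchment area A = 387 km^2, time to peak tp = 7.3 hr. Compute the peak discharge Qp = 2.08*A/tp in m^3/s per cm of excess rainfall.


SCS formula: Qp = 2.08 * A / tp.
Qp = 2.08 * 387 / 7.3
   = 804.96 / 7.3
   = 110.27 m^3/s per cm.

110.27


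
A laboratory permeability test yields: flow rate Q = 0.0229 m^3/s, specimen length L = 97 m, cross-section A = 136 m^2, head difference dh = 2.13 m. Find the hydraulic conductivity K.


From K = Q*L / (A*dh):
Numerator: Q*L = 0.0229 * 97 = 2.2213.
Denominator: A*dh = 136 * 2.13 = 289.68.
K = 2.2213 / 289.68 = 0.007668 m/s.

0.007668


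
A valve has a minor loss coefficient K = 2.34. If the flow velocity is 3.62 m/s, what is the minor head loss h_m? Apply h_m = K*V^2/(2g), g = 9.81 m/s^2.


Minor loss formula: h_m = K * V^2/(2g).
V^2 = 3.62^2 = 13.1044.
V^2/(2g) = 13.1044 / 19.62 = 0.6679 m.
h_m = 2.34 * 0.6679 = 1.5629 m.

1.5629


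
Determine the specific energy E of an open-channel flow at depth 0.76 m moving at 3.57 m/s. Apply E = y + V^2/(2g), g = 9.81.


Specific energy E = y + V^2/(2g).
Velocity head = V^2/(2g) = 3.57^2 / (2*9.81) = 12.7449 / 19.62 = 0.6496 m.
E = 0.76 + 0.6496 = 1.4096 m.

1.4096


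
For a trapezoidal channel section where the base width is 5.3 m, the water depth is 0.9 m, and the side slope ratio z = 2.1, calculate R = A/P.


For a trapezoidal section with side slope z:
A = (b + z*y)*y = (5.3 + 2.1*0.9)*0.9 = 6.471 m^2.
P = b + 2*y*sqrt(1 + z^2) = 5.3 + 2*0.9*sqrt(1 + 2.1^2) = 9.487 m.
R = A/P = 6.471 / 9.487 = 0.6821 m.

0.6821


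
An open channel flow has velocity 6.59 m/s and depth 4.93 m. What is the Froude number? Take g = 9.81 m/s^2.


The Froude number is defined as Fr = V / sqrt(g*y).
g*y = 9.81 * 4.93 = 48.3633.
sqrt(g*y) = sqrt(48.3633) = 6.9544.
Fr = 6.59 / 6.9544 = 0.9476.

0.9476


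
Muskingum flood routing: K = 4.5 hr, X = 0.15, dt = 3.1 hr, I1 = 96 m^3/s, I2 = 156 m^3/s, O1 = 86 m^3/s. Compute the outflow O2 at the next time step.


Muskingum coefficients:
denom = 2*K*(1-X) + dt = 2*4.5*(1-0.15) + 3.1 = 10.75.
C0 = (dt - 2*K*X)/denom = (3.1 - 2*4.5*0.15)/10.75 = 0.1628.
C1 = (dt + 2*K*X)/denom = (3.1 + 2*4.5*0.15)/10.75 = 0.414.
C2 = (2*K*(1-X) - dt)/denom = 0.4233.
O2 = C0*I2 + C1*I1 + C2*O1
   = 0.1628*156 + 0.414*96 + 0.4233*86
   = 101.53 m^3/s.

101.53


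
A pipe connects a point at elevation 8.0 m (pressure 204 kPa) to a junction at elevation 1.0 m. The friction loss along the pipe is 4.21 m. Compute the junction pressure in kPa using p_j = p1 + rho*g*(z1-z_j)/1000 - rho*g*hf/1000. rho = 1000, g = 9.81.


Junction pressure: p_j = p1 + rho*g*(z1 - z_j)/1000 - rho*g*hf/1000.
Elevation term = 1000*9.81*(8.0 - 1.0)/1000 = 68.67 kPa.
Friction term = 1000*9.81*4.21/1000 = 41.3 kPa.
p_j = 204 + 68.67 - 41.3 = 231.37 kPa.

231.37


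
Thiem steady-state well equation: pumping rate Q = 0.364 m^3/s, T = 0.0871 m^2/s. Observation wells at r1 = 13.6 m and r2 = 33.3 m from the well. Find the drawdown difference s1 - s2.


Thiem equation: s1 - s2 = Q/(2*pi*T) * ln(r2/r1).
ln(r2/r1) = ln(33.3/13.6) = 0.8955.
Q/(2*pi*T) = 0.364 / (2*pi*0.0871) = 0.364 / 0.5473 = 0.6651.
s1 - s2 = 0.6651 * 0.8955 = 0.5956 m.

0.5956


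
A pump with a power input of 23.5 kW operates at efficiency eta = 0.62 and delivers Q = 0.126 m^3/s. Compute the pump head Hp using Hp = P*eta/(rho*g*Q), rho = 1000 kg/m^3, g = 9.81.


Pump head formula: Hp = P * eta / (rho * g * Q).
Numerator: P * eta = 23.5 * 1000 * 0.62 = 14570.0 W.
Denominator: rho * g * Q = 1000 * 9.81 * 0.126 = 1236.06.
Hp = 14570.0 / 1236.06 = 11.79 m.

11.79


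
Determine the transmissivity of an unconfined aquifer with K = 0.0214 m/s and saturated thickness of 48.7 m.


Transmissivity is defined as T = K * h.
T = 0.0214 * 48.7
  = 1.0422 m^2/s.

1.0422
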